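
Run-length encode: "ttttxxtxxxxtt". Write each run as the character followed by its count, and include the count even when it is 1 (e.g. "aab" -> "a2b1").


String: "ttttxxtxxxxtt"
Scanning for consecutive runs:
  't' x 4
  'x' x 2
  't' x 1
  'x' x 4
  't' x 2
RLE = "t4x2t1x4t2"


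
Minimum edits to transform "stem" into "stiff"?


Word 1: "stem" (length 4)
Word 2: "stiff" (length 5)
One optimal edit sequence (insert/delete/substitute each cost 1):
  1. keep 's'
  2. keep 't'
  3. insert 'i'  (+1)
  4. substitute 'e' -> 'f'  (+1)
  5. substitute 'm' -> 'f'  (+1)
Total edit operations: 3
Edit distance = 3


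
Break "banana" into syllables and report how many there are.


Word: "banana"
Syllable breakdown: ba-na-na
Counting: 3 parts
= 3 syllables


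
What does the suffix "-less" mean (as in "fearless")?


Suffix: -less
Example: fearless (fear + -less)
Meaning = without


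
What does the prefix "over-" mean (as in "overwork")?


Prefix: over-
As in: overwork -> over- + work
Meaning = excessive


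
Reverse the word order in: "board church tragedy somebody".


Original: "board church tragedy somebody"
Words (1..n): board | church | tragedy | somebody
Reversed (n..1): somebody | tragedy | church | board
Result = "somebody tragedy church board"


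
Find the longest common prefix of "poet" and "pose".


Word 1: "poet"
Word 2: "pose"
Comparing from start:
  Pos 0: 'p' == 'p'
  Pos 1: 'o' == 'o'
  Pos 2: 'e' != 's' (stop)
LCP = "po" (length 2)


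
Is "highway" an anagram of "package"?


Word 1: "package" → sorted: aacegkp
Word 2: "highway" → sorted: aghhiwy
Same letters? aacegkp != aghhiwy
Anagram = No


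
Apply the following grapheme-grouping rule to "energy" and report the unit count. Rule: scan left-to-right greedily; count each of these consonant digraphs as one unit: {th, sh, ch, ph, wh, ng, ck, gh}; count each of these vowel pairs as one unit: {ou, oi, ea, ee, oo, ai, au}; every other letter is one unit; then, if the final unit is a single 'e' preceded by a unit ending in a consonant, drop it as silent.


Word: "energy" (6 letters)
Left-to-right scan:
  (1) 'e' (letter)
  (2) 'n' (letter)
  (3) 'e' (letter)
  (4) 'r' (letter)
  (5) 'g' (letter)
  (6) 'y' (letter)
Units from scan: 6
Sound units = 6 units


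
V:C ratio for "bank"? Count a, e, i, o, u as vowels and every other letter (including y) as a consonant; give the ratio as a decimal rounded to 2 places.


Word: "bank"
Vowels (a,e,i,o,u): 1
Consonants: 3
Ratio = 1/3
= 0.33


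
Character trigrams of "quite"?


Word: "quite" (length 5)
Number of trigrams = 5 - 3 + 1 = 3
  Position 0: "qui"
  Position 1: "uit"
  Position 2: "ite"
Trigrams = "qui", "uit", "ite"


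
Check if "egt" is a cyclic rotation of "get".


Word: "get", Candidate: "egt"
Method: check if candidate is substring of word+word
"getget" contains "egt"? No
Is rotation = No


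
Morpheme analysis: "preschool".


Word: "preschool"
Morphemes: pre- / school
Each morpheme carries meaning
= 2 morphemes


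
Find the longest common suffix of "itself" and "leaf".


Word 1: "itself"
Word 2: "leaf"
Comparing from end:
  Pos -1: 'f' == 'f'
  Pos -2: 'l' != 'a' (stop)
LCS = "f" (length 1)


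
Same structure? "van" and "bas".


Pattern of "van": [0, 1, 2]
Pattern of "bas": [0, 1, 2]
Patterns match
Same pattern = Yes


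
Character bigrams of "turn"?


Word: "turn" (length 4)
Number of bigrams = 4 - 2 + 1 = 3
  Position 0: "tu"
  Position 1: "ur"
  Position 2: "rn"
Bigrams = "tu", "ur", "rn"


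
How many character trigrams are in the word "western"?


Word: "western" (length 7)
Number of 3-grams = length - 3 + 1 = 7 - 3 + 1
= 5


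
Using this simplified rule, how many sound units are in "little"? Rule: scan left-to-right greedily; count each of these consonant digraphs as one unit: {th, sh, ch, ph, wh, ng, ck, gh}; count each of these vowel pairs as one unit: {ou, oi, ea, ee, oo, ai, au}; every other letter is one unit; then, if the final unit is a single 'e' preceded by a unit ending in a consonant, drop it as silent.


Word: "little" (6 letters)
Left-to-right scan:
  1. 'l' (letter)
  2. 'i' (letter)
  3. 't' (letter)
  4. 't' (letter)
  5. 'l' (letter)
  6. 'e' (letter)
Units from scan: 6
Final unit is 'e' after a consonant -> drop as silent (-1)
Sound units = 5 units


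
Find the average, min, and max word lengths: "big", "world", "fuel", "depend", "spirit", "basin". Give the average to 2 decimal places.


Lengths: "big"=3, "world"=5, "fuel"=4, "depend"=6, "spirit"=6, "basin"=5
Sum = 29, Count = 6
Average = 29/6 = 4.83
= avg=4.83, min=3, max=6


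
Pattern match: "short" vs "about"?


Pattern of "short": [0, 1, 2, 3, 4]
Pattern of "about": [0, 1, 2, 3, 4]
Patterns match
Same pattern = Yes


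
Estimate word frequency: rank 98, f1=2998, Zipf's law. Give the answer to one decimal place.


Zipf's law: f(r) = f(1) / r
f(1) = 2998
f(98) = 2998 / 98
= 30.6 occurrences


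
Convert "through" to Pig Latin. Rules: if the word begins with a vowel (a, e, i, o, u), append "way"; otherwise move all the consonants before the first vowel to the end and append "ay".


Word: "through"
Starts with consonant(s) → move to end, add 'ay'
Consonant cluster: "thr"
Pig Latin = "oughthray"


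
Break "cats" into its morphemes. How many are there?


Word: "cats"
Morphemes: cat | -s
Each morpheme carries meaning
= 2 morphemes


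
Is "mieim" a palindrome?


Word: "mieim"
Reversed: "mieim"
Forward == Backward? mieim == mieim
Palindrome = Yes


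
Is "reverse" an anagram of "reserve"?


Word 1: "reserve" → sorted: eeerrsv
Word 2: "reverse" → sorted: eeerrsv
Same letters? eeerrsv == eeerrsv
Anagram = Yes


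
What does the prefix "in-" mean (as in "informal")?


Prefix: in-
Example: informal = in- + formal
Meaning = not / into


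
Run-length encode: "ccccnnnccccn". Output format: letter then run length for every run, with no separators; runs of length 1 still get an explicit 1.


String: "ccccnnnccccn"
Scanning for consecutive runs:
  'c' x 4
  'n' x 3
  'c' x 4
  'n' x 1
RLE = "c4n3c4n1"


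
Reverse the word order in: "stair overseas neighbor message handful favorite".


Original: "stair overseas neighbor message handful favorite"
Words (1..n): stair | overseas | neighbor | message | handful | favorite
Reversed (n..1): favorite | handful | message | neighbor | overseas | stair
Result = "favorite handful message neighbor overseas stair"


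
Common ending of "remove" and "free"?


Word 1: "remove"
Word 2: "free"
Comparing from end:
  Pos -1: 'e' == 'e'
  Pos -2: 'v' != 'e' (stop)
LCS = "e" (length 1)


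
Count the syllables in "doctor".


Word: "doctor"
Syllable breakdown: doc-tor
Counting: 2 parts
= 2 syllables


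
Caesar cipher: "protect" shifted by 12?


Word: "protect"
Shift: 12
Each letter → (letter + shift) mod 26:
  'p' (15) + 12 = 1 → 'b'
  'r' (17) + 12 = 3 → 'd'
  'o' (14) + 12 = 0 → 'a'
  't' (19) + 12 = 5 → 'f'
  'e' (4) + 12 = 16 → 'q'
  'c' (2) + 12 = 14 → 'o'
  't' (19) + 12 = 5 → 'f'
Result = "bdafqof"


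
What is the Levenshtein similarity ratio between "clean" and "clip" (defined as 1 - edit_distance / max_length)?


Word 1: "clean" (length 5)
Word 2: "clip" (length 4)
One optimal edit sequence:
  1. keep 'c'
  2. keep 'l'
  3. delete 'e'  (+1)
  4. substitute 'a' -> 'i'  (+1)
  5. substitute 'n' -> 'p'  (+1)
Edit distance = 3
Max length = max(5, 4) = 5
Similarity = 1 - 3/5
= 0.4000


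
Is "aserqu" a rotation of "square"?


Word: "square", Candidate: "aserqu"
Method: check if candidate is substring of word+word
"squaresquare" contains "aserqu"? No
Is rotation = No


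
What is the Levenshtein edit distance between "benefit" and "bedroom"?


Word 1: "benefit" (length 7)
Word 2: "bedroom" (length 7)
One optimal edit sequence (insert/delete/substitute each cost 1):
  1. keep 'b'
  2. keep 'e'
  3. substitute 'n' -> 'd'  (+1)
  4. substitute 'e' -> 'r'  (+1)
  5. substitute 'f' -> 'o'  (+1)
  6. substitute 'i' -> 'o'  (+1)
  7. substitute 't' -> 'm'  (+1)
Total edit operations: 5
Edit distance = 5


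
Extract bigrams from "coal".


Word: "coal" (length 4)
Number of bigrams = 4 - 2 + 1 = 3
  Position 0: "co"
  Position 1: "oa"
  Position 2: "al"
Bigrams = "co", "oa", "al"


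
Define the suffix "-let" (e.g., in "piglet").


Suffix: -let
As in: piglet -> pig + -let
Meaning = small


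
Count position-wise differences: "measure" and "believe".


Comparing character by character (same length = 7):
  Pos 0: 'm' vs 'b' !=
  Pos 1: 'e' vs 'e' =
  Pos 2: 'a' vs 'l' !=
  Pos 3: 's' vs 'i' !=
  Pos 4: 'u' vs 'e' !=
  Pos 5: 'r' vs 'v' !=
  Pos 6: 'e' vs 'e' =
Hamming distance = 5


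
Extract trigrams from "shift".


Word: "shift" (length 5)
Number of trigrams = 5 - 3 + 1 = 3
  Position 0: "shi"
  Position 1: "hif"
  Position 2: "ift"
Trigrams = "shi", "hif", "ift"


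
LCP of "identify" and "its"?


Word 1: "identify"
Word 2: "its"
Comparing from start:
  Pos 0: 'i' == 'i'
  Pos 1: 'd' != 't' (stop)
LCP = "i" (length 1)


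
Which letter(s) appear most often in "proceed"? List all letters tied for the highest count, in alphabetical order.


Word: "proceed"
Letter counts:
  'c': 1
  'd': 1
  'e': 2
  'o': 1
  'p': 1
  'r': 1
Maximum count = 2
Most frequent = 'e' (2 times each)


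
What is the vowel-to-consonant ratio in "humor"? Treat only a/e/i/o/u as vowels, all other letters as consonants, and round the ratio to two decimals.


Word: "humor"
Vowels (a,e,i,o,u): 2
Consonants: 3
Ratio = 2/3
= 0.67


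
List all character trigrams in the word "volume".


Word: "volume" (length 6)
Number of trigrams = 6 - 3 + 1 = 4
  Position 0: "vol"
  Position 1: "olu"
  Position 2: "lum"
  Position 3: "ume"
Trigrams = "vol", "olu", "lum", "ume"


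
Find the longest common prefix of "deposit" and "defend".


Word 1: "deposit"
Word 2: "defend"
Comparing from start:
  Pos 0: 'd' == 'd'
  Pos 1: 'e' == 'e'
  Pos 2: 'p' != 'f' (stop)
LCP = "de" (length 2)


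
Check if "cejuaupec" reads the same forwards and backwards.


Word: "cejuaupec"
Reversed: "cepuaujec"
Forward == Backward? cejuaupec != cepuaujec
Palindrome = No


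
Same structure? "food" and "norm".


Pattern of "food": [0, 1, 1, 2]
Pattern of "norm": [0, 1, 2, 3]
Patterns do not match
Same pattern = No


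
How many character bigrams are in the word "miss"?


Word: "miss" (length 4)
Number of 2-grams = length - 2 + 1 = 4 - 2 + 1
= 3


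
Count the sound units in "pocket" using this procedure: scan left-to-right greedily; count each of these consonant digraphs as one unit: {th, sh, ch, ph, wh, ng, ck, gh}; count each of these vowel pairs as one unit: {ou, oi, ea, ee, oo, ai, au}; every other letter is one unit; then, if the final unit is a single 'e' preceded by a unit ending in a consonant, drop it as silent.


Word: "pocket" (6 letters)
Left-to-right scan:
  1. 'p' (letter)
  2. 'o' (letter)
  3. 'ck' (digraph)
  4. 'e' (letter)
  5. 't' (letter)
Units from scan: 5
Sound units = 5 units


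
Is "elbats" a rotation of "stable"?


Word: "stable", Candidate: "elbats"
Method: check if candidate is substring of word+word
"stablestable" contains "elbats"? No
Is rotation = No


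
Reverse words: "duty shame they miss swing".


Original: "duty shame they miss swing"
Words (1..n): duty | shame | they | miss | swing
Reversed (n..1): swing | miss | they | shame | duty
Result = "swing miss they shame duty"


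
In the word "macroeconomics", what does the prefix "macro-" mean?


Prefix: macro-
Example: macroeconomics = macro- + economics
Meaning = large


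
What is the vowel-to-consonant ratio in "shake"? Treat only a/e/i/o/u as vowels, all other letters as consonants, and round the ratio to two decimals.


Word: "shake"
Vowels (a,e,i,o,u): 2
Consonants: 3
Ratio = 2/3
= 0.67


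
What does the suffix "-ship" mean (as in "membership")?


Suffix: -ship
Example: membership (member + -ship)
Meaning = state / position


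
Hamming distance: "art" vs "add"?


Comparing character by character (same length = 3):
  Pos 0: 'a' vs 'a' =
  Pos 1: 'r' vs 'd' !=
  Pos 2: 't' vs 'd' !=
Hamming distance = 2


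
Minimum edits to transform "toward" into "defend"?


Word 1: "toward" (length 6)
Word 2: "defend" (length 6)
One optimal edit sequence (insert/delete/substitute each cost 1):
  1. substitute 't' -> 'd'  (+1)
  2. substitute 'o' -> 'e'  (+1)
  3. substitute 'w' -> 'f'  (+1)
  4. substitute 'a' -> 'e'  (+1)
  5. substitute 'r' -> 'n'  (+1)
  6. keep 'd'
Total edit operations: 5
Edit distance = 5


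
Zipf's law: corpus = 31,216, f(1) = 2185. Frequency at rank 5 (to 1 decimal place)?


Zipf's law: f(r) = f(1) / r
f(1) = 2185
f(5) = 2185 / 5
= 437.0 occurrences


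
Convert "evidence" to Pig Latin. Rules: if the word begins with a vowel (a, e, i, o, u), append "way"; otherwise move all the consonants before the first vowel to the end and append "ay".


Word: "evidence"
Starts with vowel → add 'way'
Pig Latin = "evidenceway"


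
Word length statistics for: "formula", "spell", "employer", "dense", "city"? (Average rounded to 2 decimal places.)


Lengths: "formula"=7, "spell"=5, "employer"=8, "dense"=5, "city"=4
Sum = 29, Count = 5
Average = 29/5 = 5.80
= avg=5.80, min=4, max=8


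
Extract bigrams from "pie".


Word: "pie" (length 3)
Number of bigrams = 3 - 2 + 1 = 2
  Position 0: "pi"
  Position 1: "ie"
Bigrams = "pi", "ie"


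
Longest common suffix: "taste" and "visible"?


Word 1: "taste"
Word 2: "visible"
Comparing from end:
  Pos -1: 'e' == 'e'
  Pos -2: 't' != 'l' (stop)
LCS = "e" (length 1)


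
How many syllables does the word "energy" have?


Word: "energy"
Syllable breakdown: en | er | gy
Counting: 3 parts
= 3 syllables


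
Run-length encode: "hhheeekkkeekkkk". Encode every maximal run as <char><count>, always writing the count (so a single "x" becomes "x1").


String: "hhheeekkkeekkkk"
Scanning for consecutive runs:
  'h' x 3
  'e' x 3
  'k' x 3
  'e' x 2
  'k' x 4
RLE = "h3e3k3e2k4"


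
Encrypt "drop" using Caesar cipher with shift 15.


Word: "drop"
Shift: 15
Each letter → (letter + shift) mod 26:
  'd' (3) + 15 = 18 → 's'
  'r' (17) + 15 = 6 → 'g'
  'o' (14) + 15 = 3 → 'd'
  'p' (15) + 15 = 4 → 'e'
Result = "sgde"


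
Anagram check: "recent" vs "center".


Word 1: "recent" → sorted: ceenrt
Word 2: "center" → sorted: ceenrt
Same letters? ceenrt == ceenrt
Anagram = Yes


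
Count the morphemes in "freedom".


Word: "freedom"
Morphemes: free / -dom
Each morpheme carries meaning
= 2 morphemes


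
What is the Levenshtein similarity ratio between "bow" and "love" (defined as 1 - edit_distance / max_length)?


Word 1: "bow" (length 3)
Word 2: "love" (length 4)
One optimal edit sequence:
  1. substitute 'b' -> 'l'  (+1)
  2. keep 'o'
  3. insert 'v'  (+1)
  4. substitute 'w' -> 'e'  (+1)
Edit distance = 3
Max length = max(3, 4) = 4
Similarity = 1 - 3/4
= 0.2500


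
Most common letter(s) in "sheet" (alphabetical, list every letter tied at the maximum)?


Word: "sheet"
Letter counts:
  'e': 2
  'h': 1
  's': 1
  't': 1
Maximum count = 2
Most frequent = 'e' (2 times each)


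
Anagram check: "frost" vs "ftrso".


Word 1: "frost" → sorted: forst
Word 2: "ftrso" → sorted: forst
Same letters? forst == forst
Anagram = Yes


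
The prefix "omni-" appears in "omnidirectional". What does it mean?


Prefix: omni-
Example: omnidirectional (omni- + directional)
Meaning = all


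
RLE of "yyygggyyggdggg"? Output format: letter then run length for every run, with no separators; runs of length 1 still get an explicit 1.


String: "yyygggyyggdggg"
Scanning for consecutive runs:
  'y' x 3
  'g' x 3
  'y' x 2
  'g' x 2
  'd' x 1
  'g' x 3
RLE = "y3g3y2g2d1g3"


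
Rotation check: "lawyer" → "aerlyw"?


Word: "lawyer", Candidate: "aerlyw"
Method: check if candidate is substring of word+word
"lawyerlawyer" contains "aerlyw"? No
Is rotation = No


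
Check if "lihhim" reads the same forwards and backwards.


Word: "lihhim"
Reversed: "mihhil"
Forward == Backward? lihhim != mihhil
Palindrome = No


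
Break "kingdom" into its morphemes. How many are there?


Word: "kingdom"
Morphemes: king + -dom
Each morpheme carries meaning
= 2 morphemes


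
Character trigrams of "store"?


Word: "store" (length 5)
Number of trigrams = 5 - 3 + 1 = 3
  Position 0: "sto"
  Position 1: "tor"
  Position 2: "ore"
Trigrams = "sto", "tor", "ore"


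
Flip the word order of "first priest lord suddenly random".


Original: "first priest lord suddenly random"
Words (1..n): first | priest | lord | suddenly | random
Reversed (n..1): random | suddenly | lord | priest | first
Result = "random suddenly lord priest first"


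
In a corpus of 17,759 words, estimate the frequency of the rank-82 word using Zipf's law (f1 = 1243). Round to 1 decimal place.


Zipf's law: f(r) = f(1) / r
f(1) = 1243
f(82) = 1243 / 82
= 15.2 occurrences


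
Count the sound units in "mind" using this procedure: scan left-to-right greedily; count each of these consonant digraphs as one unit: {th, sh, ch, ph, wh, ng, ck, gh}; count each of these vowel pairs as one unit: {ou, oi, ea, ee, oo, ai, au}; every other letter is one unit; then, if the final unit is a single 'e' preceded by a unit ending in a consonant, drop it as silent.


Word: "mind" (4 letters)
Left-to-right scan:
  (1) 'm' (letter)
  (2) 'i' (letter)
  (3) 'n' (letter)
  (4) 'd' (letter)
Units from scan: 4
Sound units = 4 units


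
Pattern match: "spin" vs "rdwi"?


Pattern of "spin": [0, 1, 2, 3]
Pattern of "rdwi": [0, 1, 2, 3]
Patterns match
Same pattern = Yes


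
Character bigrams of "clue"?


Word: "clue" (length 4)
Number of bigrams = 4 - 2 + 1 = 3
  Position 0: "cl"
  Position 1: "lu"
  Position 2: "ue"
Bigrams = "cl", "lu", "ue"


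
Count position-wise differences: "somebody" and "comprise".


Comparing character by character (same length = 8):
  Pos 0: 's' vs 'c' !=
  Pos 1: 'o' vs 'o' =
  Pos 2: 'm' vs 'm' =
  Pos 3: 'e' vs 'p' !=
  Pos 4: 'b' vs 'r' !=
  Pos 5: 'o' vs 'i' !=
  Pos 6: 'd' vs 's' !=
  Pos 7: 'y' vs 'e' !=
Hamming distance = 6


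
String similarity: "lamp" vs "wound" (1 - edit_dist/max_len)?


Word 1: "lamp" (length 4)
Word 2: "wound" (length 5)
One optimal edit sequence:
  1. insert 'w'  (+1)
  2. substitute 'l' -> 'o'  (+1)
  3. substitute 'a' -> 'u'  (+1)
  4. substitute 'm' -> 'n'  (+1)
  5. substitute 'p' -> 'd'  (+1)
Edit distance = 5
Max length = max(4, 5) = 5
Similarity = 1 - 5/5
= 0.0000


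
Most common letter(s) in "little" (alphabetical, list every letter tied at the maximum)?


Word: "little"
Letter counts:
  'e': 1
  'i': 1
  'l': 2
  't': 2
Maximum count = 2
Most frequent = 'l', 't' (2 times each)


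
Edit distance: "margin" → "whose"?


Word 1: "margin" (length 6)
Word 2: "whose" (length 5)
One optimal edit sequence (insert/delete/substitute each cost 1):
  1. delete 'm'  (+1)
  2. substitute 'a' -> 'w'  (+1)
  3. substitute 'r' -> 'h'  (+1)
  4. substitute 'g' -> 'o'  (+1)
  5. substitute 'i' -> 's'  (+1)
  6. substitute 'n' -> 'e'  (+1)
Total edit operations: 6
Edit distance = 6


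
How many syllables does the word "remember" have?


Word: "remember"
Syllable breakdown: re / mem / ber
Counting: 3 parts
= 3 syllables


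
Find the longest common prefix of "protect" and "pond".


Word 1: "protect"
Word 2: "pond"
Comparing from start:
  Pos 0: 'p' == 'p'
  Pos 1: 'r' != 'o' (stop)
LCP = "p" (length 1)


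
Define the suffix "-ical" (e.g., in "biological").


Suffix: -ical
As in: biological -> biology + -ical, with a spelling change
Meaning = relating to


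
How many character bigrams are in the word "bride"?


Word: "bride" (length 5)
Number of 2-grams = length - 2 + 1 = 5 - 2 + 1
= 4


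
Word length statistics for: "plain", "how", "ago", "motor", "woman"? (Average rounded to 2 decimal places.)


Lengths: "plain"=5, "how"=3, "ago"=3, "motor"=5, "woman"=5
Sum = 21, Count = 5
Average = 21/5 = 4.20
= avg=4.20, min=3, max=5


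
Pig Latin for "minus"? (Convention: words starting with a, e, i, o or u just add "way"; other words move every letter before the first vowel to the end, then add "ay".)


Word: "minus"
Starts with consonant(s) → move to end, add 'ay'
Consonant cluster: "m"
Pig Latin = "inusmay"


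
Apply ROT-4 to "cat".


Word: "cat"
Shift: 4
Each letter → (letter + shift) mod 26:
  'c' (2) + 4 = 6 → 'g'
  'a' (0) + 4 = 4 → 'e'
  't' (19) + 4 = 23 → 'x'
Result = "gex"


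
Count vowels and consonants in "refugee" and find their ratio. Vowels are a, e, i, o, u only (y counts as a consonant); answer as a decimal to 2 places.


Word: "refugee"
Vowels (a,e,i,o,u): 4
Consonants: 3
Ratio = 4/3
= 1.33


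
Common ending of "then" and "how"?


Word 1: "then"
Word 2: "how"
Comparing from end:
  Pos -1: 'n' != 'w' (stop)
LCS = "" (length 0)


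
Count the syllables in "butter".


Word: "butter"
Syllable breakdown: but | ter
Counting: 2 parts
= 2 syllables


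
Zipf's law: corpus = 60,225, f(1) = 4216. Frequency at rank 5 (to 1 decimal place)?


Zipf's law: f(r) = f(1) / r
f(1) = 4216
f(5) = 4216 / 5
= 843.2 occurrences


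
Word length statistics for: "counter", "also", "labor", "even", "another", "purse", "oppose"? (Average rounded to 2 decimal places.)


Lengths: "counter"=7, "also"=4, "labor"=5, "even"=4, "another"=7, "purse"=5, "oppose"=6
Sum = 38, Count = 7
Average = 38/7 = 5.43
= avg=5.43, min=4, max=7


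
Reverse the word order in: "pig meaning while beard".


Original: "pig meaning while beard"
Words (1..n): pig | meaning | while | beard
Reversed (n..1): beard | while | meaning | pig
Result = "beard while meaning pig"


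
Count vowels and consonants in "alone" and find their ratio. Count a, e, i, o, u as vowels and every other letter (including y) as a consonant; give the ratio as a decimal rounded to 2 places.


Word: "alone"
Vowels (a,e,i,o,u): 3
Consonants: 2
Ratio = 3/2
= 1.50


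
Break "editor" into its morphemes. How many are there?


Word: "editor"
Morphemes: edit + -or
Each morpheme carries meaning
= 2 morphemes


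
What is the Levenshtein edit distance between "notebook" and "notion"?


Word 1: "notebook" (length 8)
Word 2: "notion" (length 6)
One optimal edit sequence (insert/delete/substitute each cost 1):
  1. keep 'n'
  2. keep 'o'
  3. keep 't'
  4. delete 'e'  (+1)
  5. delete 'b'  (+1)
  6. substitute 'o' -> 'i'  (+1)
  7. keep 'o'
  8. substitute 'k' -> 'n'  (+1)
Total edit operations: 4
Edit distance = 4


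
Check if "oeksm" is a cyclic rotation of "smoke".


Word: "smoke", Candidate: "oeksm"
Method: check if candidate is substring of word+word
"smokesmoke" contains "oeksm"? No
Is rotation = No


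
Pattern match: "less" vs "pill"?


Pattern of "less": [0, 1, 2, 2]
Pattern of "pill": [0, 1, 2, 2]
Patterns match
Same pattern = Yes


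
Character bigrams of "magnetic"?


Word: "magnetic" (length 8)
Number of bigrams = 8 - 2 + 1 = 7
  Position 0: "ma"
  Position 1: "ag"
  Position 2: "gn"
  Position 3: "ne"
  Position 4: "et"
  Position 5: "ti"
  Position 6: "ic"
Bigrams = "ma", "ag", "gn", "ne", "et", "ti", "ic"


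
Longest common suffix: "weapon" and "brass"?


Word 1: "weapon"
Word 2: "brass"
Comparing from end:
  Pos -1: 'n' != 's' (stop)
LCS = "" (length 0)


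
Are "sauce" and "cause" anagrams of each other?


Word 1: "sauce" → sorted: acesu
Word 2: "cause" → sorted: acesu
Same letters? acesu == acesu
Anagram = Yes


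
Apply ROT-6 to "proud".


Word: "proud"
Shift: 6
Each letter → (letter + shift) mod 26:
  'p' (15) + 6 = 21 → 'v'
  'r' (17) + 6 = 23 → 'x'
  'o' (14) + 6 = 20 → 'u'
  'u' (20) + 6 = 0 → 'a'
  'd' (3) + 6 = 9 → 'j'
Result = "vxuaj"


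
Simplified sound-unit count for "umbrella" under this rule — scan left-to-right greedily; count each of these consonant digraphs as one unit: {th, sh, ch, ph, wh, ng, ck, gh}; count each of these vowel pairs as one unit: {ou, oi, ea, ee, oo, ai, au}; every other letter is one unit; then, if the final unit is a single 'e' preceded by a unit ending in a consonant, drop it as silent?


Word: "umbrella" (8 letters)
Left-to-right scan:
  [1] 'u' (letter)
  [2] 'm' (letter)
  [3] 'b' (letter)
  [4] 'r' (letter)
  [5] 'e' (letter)
  [6] 'l' (letter)
  [7] 'l' (letter)
  [8] 'a' (letter)
Units from scan: 8
Sound units = 8 units


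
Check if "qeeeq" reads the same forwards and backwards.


Word: "qeeeq"
Reversed: "qeeeq"
Forward == Backward? qeeeq == qeeeq
Palindrome = Yes


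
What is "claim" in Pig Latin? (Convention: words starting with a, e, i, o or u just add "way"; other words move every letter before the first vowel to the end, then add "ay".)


Word: "claim"
Starts with consonant(s) → move to end, add 'ay'
Consonant cluster: "cl"
Pig Latin = "aimclay"


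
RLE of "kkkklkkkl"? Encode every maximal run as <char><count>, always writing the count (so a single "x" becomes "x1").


String: "kkkklkkkl"
Scanning for consecutive runs:
  'k' x 4
  'l' x 1
  'k' x 3
  'l' x 1
RLE = "k4l1k3l1"


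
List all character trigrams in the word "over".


Word: "over" (length 4)
Number of trigrams = 4 - 3 + 1 = 2
  Position 0: "ove"
  Position 1: "ver"
Trigrams = "ove", "ver"


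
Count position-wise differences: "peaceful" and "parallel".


Comparing character by character (same length = 8):
  Pos 0: 'p' vs 'p' =
  Pos 1: 'e' vs 'a' !=
  Pos 2: 'a' vs 'r' !=
  Pos 3: 'c' vs 'a' !=
  Pos 4: 'e' vs 'l' !=
  Pos 5: 'f' vs 'l' !=
  Pos 6: 'u' vs 'e' !=
  Pos 7: 'l' vs 'l' =
Hamming distance = 6


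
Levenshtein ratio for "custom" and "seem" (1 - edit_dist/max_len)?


Word 1: "custom" (length 6)
Word 2: "seem" (length 4)
One optimal edit sequence:
  1. delete 'c'  (+1)
  2. delete 'u'  (+1)
  3. keep 's'
  4. substitute 't' -> 'e'  (+1)
  5. substitute 'o' -> 'e'  (+1)
  6. keep 'm'
Edit distance = 4
Max length = max(6, 4) = 6
Similarity = 1 - 4/6
= 0.3333


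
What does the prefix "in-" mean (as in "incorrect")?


Prefix: in-
As in: incorrect -> in- + correct
Meaning = not / into


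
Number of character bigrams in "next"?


Word: "next" (length 4)
Number of 2-grams = length - 2 + 1 = 4 - 2 + 1
= 3


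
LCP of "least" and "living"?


Word 1: "least"
Word 2: "living"
Comparing from start:
  Pos 0: 'l' == 'l'
  Pos 1: 'e' != 'i' (stop)
LCP = "l" (length 1)


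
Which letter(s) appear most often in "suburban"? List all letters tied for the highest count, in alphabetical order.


Word: "suburban"
Letter counts:
  'a': 1
  'b': 2
  'n': 1
  'r': 1
  's': 1
  'u': 2
Maximum count = 2
Most frequent = 'b', 'u' (2 times each)


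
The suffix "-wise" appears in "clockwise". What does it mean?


Suffix: -wise
Example: clockwise (clock + -wise)
Meaning = in the manner of


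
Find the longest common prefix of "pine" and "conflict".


Word 1: "pine"
Word 2: "conflict"
Comparing from start:
  Pos 0: 'p' != 'c' (stop)
LCP = "" (length 0)


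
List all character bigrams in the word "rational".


Word: "rational" (length 8)
Number of bigrams = 8 - 2 + 1 = 7
  Position 0: "ra"
  Position 1: "at"
  Position 2: "ti"
  Position 3: "io"
  Position 4: "on"
  Position 5: "na"
  Position 6: "al"
Bigrams = "ra", "at", "ti", "io", "on", "na", "al"


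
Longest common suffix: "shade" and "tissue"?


Word 1: "shade"
Word 2: "tissue"
Comparing from end:
  Pos -1: 'e' == 'e'
  Pos -2: 'd' != 'u' (stop)
LCS = "e" (length 1)


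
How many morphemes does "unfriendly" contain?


Word: "unfriendly"
Morphemes: un- + friend + -ly
Each morpheme carries meaning
= 3 morphemes


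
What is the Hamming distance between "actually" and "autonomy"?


Comparing character by character (same length = 8):
  Pos 0: 'a' vs 'a' =
  Pos 1: 'c' vs 'u' !=
  Pos 2: 't' vs 't' =
  Pos 3: 'u' vs 'o' !=
  Pos 4: 'a' vs 'n' !=
  Pos 5: 'l' vs 'o' !=
  Pos 6: 'l' vs 'm' !=
  Pos 7: 'y' vs 'y' =
Hamming distance = 5


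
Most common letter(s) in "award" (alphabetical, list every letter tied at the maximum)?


Word: "award"
Letter counts:
  'a': 2
  'd': 1
  'r': 1
  'w': 1
Maximum count = 2
Most frequent = 'a' (2 times each)


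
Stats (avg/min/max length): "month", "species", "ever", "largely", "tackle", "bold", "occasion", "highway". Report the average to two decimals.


Lengths: "month"=5, "species"=7, "ever"=4, "largely"=7, "tackle"=6, "bold"=4, "occasion"=8, "highway"=7
Sum = 48, Count = 8
Average = 48/8 = 6.00
= avg=6.00, min=4, max=8


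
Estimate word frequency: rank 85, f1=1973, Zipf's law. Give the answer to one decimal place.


Zipf's law: f(r) = f(1) / r
f(1) = 1973
f(85) = 1973 / 85
= 23.2 occurrences


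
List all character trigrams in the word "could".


Word: "could" (length 5)
Number of trigrams = 5 - 3 + 1 = 3
  Position 0: "cou"
  Position 1: "oul"
  Position 2: "uld"
Trigrams = "cou", "oul", "uld"


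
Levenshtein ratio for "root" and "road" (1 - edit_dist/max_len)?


Word 1: "root" (length 4)
Word 2: "road" (length 4)
One optimal edit sequence:
  1. keep 'r'
  2. keep 'o'
  3. substitute 'o' -> 'a'  (+1)
  4. substitute 't' -> 'd'  (+1)
Edit distance = 2
Max length = max(4, 4) = 4
Similarity = 1 - 2/4
= 0.5000


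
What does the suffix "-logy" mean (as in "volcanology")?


Suffix: -logy
As in: volcanology -> volcano + -logy
Meaning = study of


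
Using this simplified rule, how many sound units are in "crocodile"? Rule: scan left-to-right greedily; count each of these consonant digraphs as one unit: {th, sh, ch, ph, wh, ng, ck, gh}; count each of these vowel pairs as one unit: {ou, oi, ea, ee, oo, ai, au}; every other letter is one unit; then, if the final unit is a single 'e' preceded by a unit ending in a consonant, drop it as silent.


Word: "crocodile" (9 letters)
Left-to-right scan:
  (1) 'c' (letter)
  (2) 'r' (letter)
  (3) 'o' (letter)
  (4) 'c' (letter)
  (5) 'o' (letter)
  (6) 'd' (letter)
  (7) 'i' (letter)
  (8) 'l' (letter)
  (9) 'e' (letter)
Units from scan: 9
Final unit is 'e' after a consonant -> drop as silent (-1)
Sound units = 8 units


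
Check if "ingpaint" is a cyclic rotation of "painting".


Word: "painting", Candidate: "ingpaint"
Method: check if candidate is substring of word+word
"paintingpainting" contains "ingpaint"? Yes
Is rotation = Yes


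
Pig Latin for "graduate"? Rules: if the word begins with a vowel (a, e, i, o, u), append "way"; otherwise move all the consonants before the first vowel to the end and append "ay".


Word: "graduate"
Starts with consonant(s) → move to end, add 'ay'
Consonant cluster: "gr"
Pig Latin = "aduategray"


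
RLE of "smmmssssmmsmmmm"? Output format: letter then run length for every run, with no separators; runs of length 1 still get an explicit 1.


String: "smmmssssmmsmmmm"
Scanning for consecutive runs:
  's' x 1
  'm' x 3
  's' x 4
  'm' x 2
  's' x 1
  'm' x 4
RLE = "s1m3s4m2s1m4"


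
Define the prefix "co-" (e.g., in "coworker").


Prefix: co-
Example: coworker (co- + worker)
Meaning = together


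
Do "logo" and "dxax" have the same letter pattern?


Pattern of "logo": [0, 1, 2, 1]
Pattern of "dxax": [0, 1, 2, 1]
Patterns match
Same pattern = Yes


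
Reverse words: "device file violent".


Original: "device file violent"
Words (1..n): device | file | violent
Reversed (n..1): violent | file | device
Result = "violent file device"


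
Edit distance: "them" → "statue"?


Word 1: "them" (length 4)
Word 2: "statue" (length 6)
One optimal edit sequence (insert/delete/substitute each cost 1):
  1. insert 's'  (+1)
  2. keep 't'
  3. insert 'a'  (+1)
  4. substitute 'h' -> 't'  (+1)
  5. substitute 'e' -> 'u'  (+1)
  6. substitute 'm' -> 'e'  (+1)
Total edit operations: 5
Edit distance = 5


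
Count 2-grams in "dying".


Word: "dying" (length 5)
Number of 2-grams = length - 2 + 1 = 5 - 2 + 1
= 4


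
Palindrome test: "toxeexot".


Word: "toxeexot"
Reversed: "toxeexot"
Forward == Backward? toxeexot == toxeexot
Palindrome = Yes


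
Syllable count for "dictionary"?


Word: "dictionary"
Syllable breakdown: dic / tion / ar / y
Counting: 4 parts
= 4 syllables


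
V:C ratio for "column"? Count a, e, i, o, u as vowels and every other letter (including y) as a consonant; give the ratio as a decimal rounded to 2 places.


Word: "column"
Vowels (a,e,i,o,u): 2
Consonants: 4
Ratio = 2/4
= 0.50


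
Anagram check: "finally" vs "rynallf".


Word 1: "finally" → sorted: afillny
Word 2: "rynallf" → sorted: afllnry
Same letters? afillny != afllnry
Anagram = No


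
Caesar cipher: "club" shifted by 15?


Word: "club"
Shift: 15
Each letter → (letter + shift) mod 26:
  'c' (2) + 15 = 17 → 'r'
  'l' (11) + 15 = 0 → 'a'
  'u' (20) + 15 = 9 → 'j'
  'b' (1) + 15 = 16 → 'q'
Result = "rajq"


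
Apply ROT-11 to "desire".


Word: "desire"
Shift: 11
Each letter → (letter + shift) mod 26:
  'd' (3) + 11 = 14 → 'o'
  'e' (4) + 11 = 15 → 'p'
  's' (18) + 11 = 3 → 'd'
  'i' (8) + 11 = 19 → 't'
  'r' (17) + 11 = 2 → 'c'
  'e' (4) + 11 = 15 → 'p'
Result = "opdtcp"


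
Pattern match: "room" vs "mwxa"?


Pattern of "room": [0, 1, 1, 2]
Pattern of "mwxa": [0, 1, 2, 3]
Patterns do not match
Same pattern = No


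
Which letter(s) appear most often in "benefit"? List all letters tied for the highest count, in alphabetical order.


Word: "benefit"
Letter counts:
  'b': 1
  'e': 2
  'f': 1
  'i': 1
  'n': 1
  't': 1
Maximum count = 2
Most frequent = 'e' (2 times each)


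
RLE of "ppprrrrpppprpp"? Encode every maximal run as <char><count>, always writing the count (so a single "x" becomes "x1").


String: "ppprrrrpppprpp"
Scanning for consecutive runs:
  'p' x 3
  'r' x 4
  'p' x 4
  'r' x 1
  'p' x 2
RLE = "p3r4p4r1p2"


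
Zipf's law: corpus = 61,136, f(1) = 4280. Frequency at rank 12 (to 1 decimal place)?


Zipf's law: f(r) = f(1) / r
f(1) = 4280
f(12) = 4280 / 12
= 356.7 occurrences


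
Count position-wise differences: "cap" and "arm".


Comparing character by character (same length = 3):
  Pos 0: 'c' vs 'a' !=
  Pos 1: 'a' vs 'r' !=
  Pos 2: 'p' vs 'm' !=
Hamming distance = 3


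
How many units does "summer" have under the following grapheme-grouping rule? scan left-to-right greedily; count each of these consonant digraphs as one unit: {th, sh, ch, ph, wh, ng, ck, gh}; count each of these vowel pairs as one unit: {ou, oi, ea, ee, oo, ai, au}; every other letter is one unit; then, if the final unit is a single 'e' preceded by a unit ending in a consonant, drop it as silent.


Word: "summer" (6 letters)
Left-to-right scan:
  1. 's' (letter)
  2. 'u' (letter)
  3. 'm' (letter)
  4. 'm' (letter)
  5. 'e' (letter)
  6. 'r' (letter)
Units from scan: 6
Sound units = 6 units


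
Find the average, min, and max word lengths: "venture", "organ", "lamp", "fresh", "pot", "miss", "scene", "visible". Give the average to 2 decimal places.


Lengths: "venture"=7, "organ"=5, "lamp"=4, "fresh"=5, "pot"=3, "miss"=4, "scene"=5, "visible"=7
Sum = 40, Count = 8
Average = 40/8 = 5.00
= avg=5.00, min=3, max=7


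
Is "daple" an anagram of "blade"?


Word 1: "blade" → sorted: abdel
Word 2: "daple" → sorted: adelp
Same letters? abdel != adelp
Anagram = No


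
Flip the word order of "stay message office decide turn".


Original: "stay message office decide turn"
Words (1..n): stay | message | office | decide | turn
Reversed (n..1): turn | decide | office | message | stay
Result = "turn decide office message stay"


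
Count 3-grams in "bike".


Word: "bike" (length 4)
Number of 3-grams = length - 3 + 1 = 4 - 3 + 1
= 2


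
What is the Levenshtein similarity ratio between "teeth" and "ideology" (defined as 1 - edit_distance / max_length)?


Word 1: "teeth" (length 5)
Word 2: "ideology" (length 8)
One optimal edit sequence:
  1. insert 'i'  (+1)
  2. substitute 't' -> 'd'  (+1)
  3. keep 'e'
  4. insert 'o'  (+1)
  5. insert 'l'  (+1)
  6. substitute 'e' -> 'o'  (+1)
  7. substitute 't' -> 'g'  (+1)
  8. substitute 'h' -> 'y'  (+1)
Edit distance = 7
Max length = max(5, 8) = 8
Similarity = 1 - 7/8
= 0.1250


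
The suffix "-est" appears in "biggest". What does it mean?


Suffix: -est
Example: biggest = big + -est, with a spelling change
Meaning = most


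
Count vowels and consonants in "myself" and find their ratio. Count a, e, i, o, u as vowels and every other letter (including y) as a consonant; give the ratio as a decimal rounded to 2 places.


Word: "myself"
Vowels (a,e,i,o,u): 1
Consonants: 5
Ratio = 1/5
= 0.20


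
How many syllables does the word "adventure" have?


Word: "adventure"
Syllable breakdown: ad-ven-ture
Counting: 3 parts
= 3 syllables


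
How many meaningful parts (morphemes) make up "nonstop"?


Word: "nonstop"
Morphemes: non- + stop
Each morpheme carries meaning
= 2 morphemes


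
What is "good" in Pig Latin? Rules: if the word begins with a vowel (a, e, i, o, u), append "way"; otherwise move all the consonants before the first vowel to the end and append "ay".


Word: "good"
Starts with consonant(s) → move to end, add 'ay'
Consonant cluster: "g"
Pig Latin = "oodgay"


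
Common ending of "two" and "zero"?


Word 1: "two"
Word 2: "zero"
Comparing from end:
  Pos -1: 'o' == 'o'
  Pos -2: 'w' != 'r' (stop)
LCS = "o" (length 1)


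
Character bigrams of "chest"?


Word: "chest" (length 5)
Number of bigrams = 5 - 2 + 1 = 4
  Position 0: "ch"
  Position 1: "he"
  Position 2: "es"
  Position 3: "st"
Bigrams = "ch", "he", "es", "st"


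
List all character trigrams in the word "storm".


Word: "storm" (length 5)
Number of trigrams = 5 - 3 + 1 = 3
  Position 0: "sto"
  Position 1: "tor"
  Position 2: "orm"
Trigrams = "sto", "tor", "orm"


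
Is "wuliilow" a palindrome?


Word: "wuliilow"
Reversed: "woliiluw"
Forward == Backward? wuliilow != woliiluw
Palindrome = No


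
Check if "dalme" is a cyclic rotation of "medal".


Word: "medal", Candidate: "dalme"
Method: check if candidate is substring of word+word
"medalmedal" contains "dalme"? Yes
Is rotation = Yes


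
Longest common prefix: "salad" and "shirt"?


Word 1: "salad"
Word 2: "shirt"
Comparing from start:
  Pos 0: 's' == 's'
  Pos 1: 'a' != 'h' (stop)
LCP = "s" (length 1)


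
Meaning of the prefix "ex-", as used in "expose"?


Prefix: ex-
As in: expose -> ex- + pose
Meaning = out / former


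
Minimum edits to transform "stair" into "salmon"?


Word 1: "stair" (length 5)
Word 2: "salmon" (length 6)
One optimal edit sequence (insert/delete/substitute each cost 1):
  1. keep 's'
  2. insert 'a'  (+1)
  3. substitute 't' -> 'l'  (+1)
  4. substitute 'a' -> 'm'  (+1)
  5. substitute 'i' -> 'o'  (+1)
  6. substitute 'r' -> 'n'  (+1)
Total edit operations: 5
Edit distance = 5


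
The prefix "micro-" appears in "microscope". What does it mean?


Prefix: micro-
Example: microscope = micro- + scope
Meaning = small


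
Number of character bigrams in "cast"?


Word: "cast" (length 4)
Number of 2-grams = length - 2 + 1 = 4 - 2 + 1
= 3


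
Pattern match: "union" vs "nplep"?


Pattern of "union": [0, 1, 2, 3, 1]
Pattern of "nplep": [0, 1, 2, 3, 1]
Patterns match
Same pattern = Yes


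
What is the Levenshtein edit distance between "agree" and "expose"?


Word 1: "agree" (length 5)
Word 2: "expose" (length 6)
One optimal edit sequence (insert/delete/substitute each cost 1):
  1. insert 'e'  (+1)
  2. substitute 'a' -> 'x'  (+1)
  3. substitute 'g' -> 'p'  (+1)
  4. substitute 'r' -> 'o'  (+1)
  5. substitute 'e' -> 's'  (+1)
  6. keep 'e'
Total edit operations: 5
Edit distance = 5
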